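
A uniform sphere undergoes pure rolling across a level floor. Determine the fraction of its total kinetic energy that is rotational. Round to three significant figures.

For this body I = (2/5)MR², i.e. k = I/(MR²) = 0.4.
Since ω = v/R, the translational part is ½Mv² and the rotational part is ½I(v/R)² = ½kMv²; the total is ½(1+k)Mv².
The rotational fraction is therefore k/(1+k) = 0.4/1.4 ≈ 0.286.

fraction ≈ 0.286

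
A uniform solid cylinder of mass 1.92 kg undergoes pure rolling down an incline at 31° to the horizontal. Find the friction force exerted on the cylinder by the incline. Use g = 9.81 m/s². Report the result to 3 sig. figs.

The moment of inertia is (1/2)MR², giving k ≡ I/(MR²) = 0.5.
Newton's second law down the slope: Mg sinθ − f = Ma. The torque equation fR = Iα (with α = a/R) gives f = kMa.
Combining, a = g sinθ/(1+k) and f = kMa = kMg sinθ/(1+k).
f = 0.5 × 1.92 × 9.81 × sin31° / 1.5 ≈ 3.23 N.

f ≈ 3.23 N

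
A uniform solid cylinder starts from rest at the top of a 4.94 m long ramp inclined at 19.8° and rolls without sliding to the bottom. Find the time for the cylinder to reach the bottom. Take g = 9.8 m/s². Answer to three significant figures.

t ≈ 2.11 s

The moment of inertia is (1/2)MR², giving k ≡ I/(MR²) = 0.5.
Newton's second law down the slope: Mg sinθ − f = Ma. The torque equation fR = Iα (with α = a/R) gives f = kMa.
Hence a = g sinθ/(1+k) = 9.8×sin19.8°/1.5 = 2.213 m/s².
With constant a from rest, t = √(2L/a) = √(2·4.94/2.213) ≈ 2.11 s.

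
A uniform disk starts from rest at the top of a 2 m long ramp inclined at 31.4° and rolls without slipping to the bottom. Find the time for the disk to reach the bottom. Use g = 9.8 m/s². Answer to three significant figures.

t ≈ 1.08 s

With I = (1/2)MR², the ratio k = I/(MR²) is 0.5.
Along the incline Mg sinθ − f = Ma, and torque about the center fR = Iα = kMR²(a/R) gives f = kMa.
Hence a = g sinθ/(1+k) = 9.8×sin31.4°/1.5 = 3.404 m/s².
With constant a from rest, t = √(2L/a) = √(2·2/3.404) ≈ 1.08 s.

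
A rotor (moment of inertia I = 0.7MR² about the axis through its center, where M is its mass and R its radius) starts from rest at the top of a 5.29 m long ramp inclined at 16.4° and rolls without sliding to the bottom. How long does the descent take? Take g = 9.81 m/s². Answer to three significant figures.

t ≈ 2.55 s

Here I = 0.7MR², so the shape factor k = I/(MR²) = 0.7.
Along the incline Mg sinθ − f = Ma, and torque about the center fR = Iα = kMR²(a/R) gives f = kMa.
Hence a = g sinθ/(1+k) = 9.81×sin16.4°/1.7 = 1.629 m/s².
Starting from rest, L = ½at², so t = √(2L/a) = √(2×5.29/1.629) ≈ 2.55 s.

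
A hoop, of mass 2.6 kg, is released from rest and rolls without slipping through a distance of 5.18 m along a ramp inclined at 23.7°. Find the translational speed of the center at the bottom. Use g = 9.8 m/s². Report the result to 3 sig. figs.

v ≈ 4.52 m/s

The moment of inertia is MR², giving k ≡ I/(MR²) = 1.
Since it rolls without slipping, ω = v/R and KE = ½Mv² + ½Iω² = ½(1+k)Mv² = Mv².
The vertical drop is h = L sinθ = 5.18 × sin23.7° = 2.082 m.
Energy conservation: Mgh = Mv², so v = √(2gh/(1+k)) = √(2 × 9.8 × 2.082 / 2) ≈ 4.52 m/s.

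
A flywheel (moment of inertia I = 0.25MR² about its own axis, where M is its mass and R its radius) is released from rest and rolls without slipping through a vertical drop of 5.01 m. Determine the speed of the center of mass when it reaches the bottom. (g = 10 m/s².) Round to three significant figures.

v ≈ 8.95 m/s

For this body I = 0.25MR², i.e. k = I/(MR²) = 0.25.
Rolling without slipping gives ω = v/R, so the total kinetic energy is ½Mv² + ½Iω² = ½(1+k)Mv² = (5/8)Mv².
Energy conservation: Mgh = (5/8)Mv², so v = √(2gh/(1+k)) = √(2 × 10 × 5.01 / 1.25) ≈ 8.95 m/s.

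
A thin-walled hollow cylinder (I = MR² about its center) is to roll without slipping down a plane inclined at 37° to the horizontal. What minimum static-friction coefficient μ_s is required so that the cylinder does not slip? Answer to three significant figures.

With I = MR², the ratio k = I/(MR²) is 1.
Along the incline Mg sinθ − f = Ma, and torque about the center fR = Iα = kMR²(a/R) gives f = kMa.
These give a = g sinθ/(1+k) and the required friction f = kMg sinθ/(1+k).
With N = Mg cosθ, the no-slip condition f ≤ μN gives μ_min = f/N = k tanθ/(1+k).
μ_min = 1 × tan37° / 2 ≈ 0.377.

μ_min ≈ 0.377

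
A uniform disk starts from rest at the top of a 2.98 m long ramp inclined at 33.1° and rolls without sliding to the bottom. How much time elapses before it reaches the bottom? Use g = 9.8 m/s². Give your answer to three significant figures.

t ≈ 1.29 s

Here I = (1/2)MR², so the shape factor k = I/(MR²) = 0.5.
Along the incline Mg sinθ − f = Ma, and torque about the center fR = Iα = kMR²(a/R) gives f = kMa.
Hence a = g sinθ/(1+k) = 9.8×sin33.1°/1.5 = 3.568 m/s².
With constant a from rest, t = √(2L/a) = √(2·2.98/3.568) ≈ 1.29 s.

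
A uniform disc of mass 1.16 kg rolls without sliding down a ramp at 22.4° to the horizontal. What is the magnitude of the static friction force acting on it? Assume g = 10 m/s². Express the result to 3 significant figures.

For this body I = (1/2)MR², i.e. k = I/(MR²) = 0.5.
Newton's second law down the slope: Mg sinθ − f = Ma. The torque equation fR = Iα (with α = a/R) gives f = kMa.
Combining, a = g sinθ/(1+k) and f = kMa = kMg sinθ/(1+k).
f = 0.5 × 1.16 × 10 × sin22.4° / 1.5 ≈ 1.47 N.

f ≈ 1.47 N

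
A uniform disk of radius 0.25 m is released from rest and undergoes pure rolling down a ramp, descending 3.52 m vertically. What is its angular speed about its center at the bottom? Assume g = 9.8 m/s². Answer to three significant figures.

ω ≈ 27.1 rad/s

Here I = (1/2)MR², so the shape factor k = I/(MR²) = 0.5.
Since it rolls without slipping, ω = v/R and KE = ½Mv² + ½Iω² = ½(1+k)Mv² = (3/4)Mv².
Energy conservation Mgh = ½(1+k)Mv² gives v = √(2gh/(1+k)) = √(2 × 9.8 × 3.52 / 1.5) = 6.782 m/s.
The angular speed follows from ω = v/R = 6.782/0.25 ≈ 27.1 rad/s.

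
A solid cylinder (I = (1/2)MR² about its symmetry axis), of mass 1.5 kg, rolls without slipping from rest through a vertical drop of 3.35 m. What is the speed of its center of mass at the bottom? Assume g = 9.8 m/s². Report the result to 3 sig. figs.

For this body I = (1/2)MR², i.e. k = I/(MR²) = 0.5.
Rolling without slipping gives ω = v/R, so the total kinetic energy is ½Mv² + ½Iω² = ½(1+k)Mv² = (3/4)Mv².
Setting Mgh = (3/4)Mv² gives v = √(2gh/(1+k)) = √(2·9.8·3.35/1.5) ≈ 6.62 m/s.

v ≈ 6.62 m/s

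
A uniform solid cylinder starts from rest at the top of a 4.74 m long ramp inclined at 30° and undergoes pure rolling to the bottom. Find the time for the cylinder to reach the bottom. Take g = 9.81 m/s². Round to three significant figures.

t ≈ 1.70 s

Here I = (1/2)MR², so the shape factor k = I/(MR²) = 0.5.
Translational: Mg sinθ − f = Ma. Rotational about the CM: fR = Iα = kMRa, so f = kMa.
Hence a = g sinθ/(1+k) = 9.81×sin30°/1.5 = 3.27 m/s².
With constant a from rest, t = √(2L/a) = √(2·4.74/3.27) ≈ 1.70 s.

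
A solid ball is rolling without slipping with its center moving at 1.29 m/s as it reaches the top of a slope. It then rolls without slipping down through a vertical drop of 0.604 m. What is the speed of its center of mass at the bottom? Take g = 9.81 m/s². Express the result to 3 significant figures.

v ≈ 3.18 m/s

For this body I = (2/5)MR², i.e. k = I/(MR²) = 0.4.
The rolling condition ω = v/R makes the rotational term ½I(v/R)² = ½kMv², so KE_total = ½(1+k)Mv² = (7/10)Mv².
Energy conservation: (7/10)Mv₀² + Mgh = (7/10)Mv², so v² = v₀² + 2gh/(1+k).
v = √(1.29² + 2×9.81×0.604/1.4) = √10.13 ≈ 3.18 m/s.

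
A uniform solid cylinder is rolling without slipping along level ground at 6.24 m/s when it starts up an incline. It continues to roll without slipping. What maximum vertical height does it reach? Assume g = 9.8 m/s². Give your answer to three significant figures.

h ≈ 2.98 m

For this body I = (1/2)MR², i.e. k = I/(MR²) = 0.5.
Since it rolls without slipping, ω = v/R and KE = ½Mv² + ½Iω² = ½(1+k)Mv² = (3/4)Mv².
All of this converts to potential energy at the highest point: (3/4)Mv₀² = Mgh.
Thus h = (1+k)v₀²/(2g) = 1.5 × 6.24² / (2 × 9.8) ≈ 2.98 m.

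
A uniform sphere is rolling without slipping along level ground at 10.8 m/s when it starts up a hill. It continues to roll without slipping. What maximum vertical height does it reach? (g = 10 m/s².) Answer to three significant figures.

The moment of inertia is (2/5)MR², giving k ≡ I/(MR²) = 0.4.
Since it rolls without slipping, ω = v/R and KE = ½Mv² + ½Iω² = ½(1+k)Mv² = (7/10)Mv².
At the top the kinetic energy is zero, so (7/10)Mv₀² = Mgh.
Thus h = (1+k)v₀²/(2g) = 1.4 × 10.8² / (2 × 10) ≈ 8.16 m.

h ≈ 8.16 m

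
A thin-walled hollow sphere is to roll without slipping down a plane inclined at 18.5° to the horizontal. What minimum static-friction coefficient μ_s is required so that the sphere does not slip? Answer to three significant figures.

The moment of inertia is (2/3)MR², giving k ≡ I/(MR²) = 2/3.
Newton's second law down the slope: Mg sinθ − f = Ma. The torque equation fR = Iα (with α = a/R) gives f = kMa.
These give a = g sinθ/(1+k) and the required friction f = kMg sinθ/(1+k).
With N = Mg cosθ, the no-slip condition f ≤ μN gives μ_min = f/N = k tanθ/(1+k).
μ_min = (2/3) × tan18.5° / 1.667 ≈ 0.134.

μ_min ≈ 0.134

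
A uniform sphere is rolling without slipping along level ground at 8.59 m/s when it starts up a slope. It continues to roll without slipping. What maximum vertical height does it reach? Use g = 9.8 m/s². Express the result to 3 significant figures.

The moment of inertia is (2/5)MR², giving k ≡ I/(MR²) = 0.4.
Since it rolls without slipping, ω = v/R and KE = ½Mv² + ½Iω² = ½(1+k)Mv² = (7/10)Mv².
At the top the kinetic energy is zero, so (7/10)Mv₀² = Mgh.
Thus h = (1+k)v₀²/(2g) = 1.4 × 8.59² / (2 × 9.8) ≈ 5.27 m.

h ≈ 5.27 m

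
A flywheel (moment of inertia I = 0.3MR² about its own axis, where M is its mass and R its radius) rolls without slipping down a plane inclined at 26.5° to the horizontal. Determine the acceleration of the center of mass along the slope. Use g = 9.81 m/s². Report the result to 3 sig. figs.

The moment of inertia is 0.3MR², giving k ≡ I/(MR²) = 0.3.
Translational: Mg sinθ − f = Ma. Rotational about the CM: fR = Iα = kMRa, so f = kMa.
Eliminating f: Mg sinθ = (1+k)Ma, so a = g sinθ/(1+k) = 9.81 × sin26.5° / 1.3 ≈ 3.37 m/s².

a ≈ 3.37 m/s²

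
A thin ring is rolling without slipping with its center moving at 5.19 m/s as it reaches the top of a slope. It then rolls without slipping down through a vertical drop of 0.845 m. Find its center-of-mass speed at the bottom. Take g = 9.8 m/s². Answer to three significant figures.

v ≈ 5.93 m/s

The moment of inertia is MR², giving k ≡ I/(MR²) = 1.
Since it rolls without slipping, ω = v/R and KE = ½Mv² + ½Iω² = ½(1+k)Mv² = Mv².
Conserving energy between top and bottom: Mv² = Mv₀² + Mgh, hence v² = v₀² + 2gh/(1+k).
v = √(5.19² + 2×9.8×0.845/2) = √35.22 ≈ 5.93 m/s.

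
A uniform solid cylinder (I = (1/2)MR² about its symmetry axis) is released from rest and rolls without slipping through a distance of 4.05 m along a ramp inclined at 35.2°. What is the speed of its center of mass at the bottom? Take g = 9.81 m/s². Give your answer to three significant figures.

v ≈ 5.53 m/s

Here I = (1/2)MR², so the shape factor k = I/(MR²) = 0.5.
Rolling without slipping gives ω = v/R, so the total kinetic energy is ½Mv² + ½Iω² = ½(1+k)Mv² = (3/4)Mv².
The vertical drop is h = L sinθ = 4.05 × sin35.2° = 2.335 m.
Energy conservation: Mgh = (3/4)Mv², so v = √(2gh/(1+k)) = √(2 × 9.81 × 2.335 / 1.5) ≈ 5.53 m/s.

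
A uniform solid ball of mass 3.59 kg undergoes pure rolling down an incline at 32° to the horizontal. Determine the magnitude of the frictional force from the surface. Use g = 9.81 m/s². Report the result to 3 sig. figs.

With I = (2/5)MR², the ratio k = I/(MR²) is 0.4.
Newton's second law down the slope: Mg sinθ − f = Ma. The torque equation fR = Iα (with α = a/R) gives f = kMa.
Combining, a = g sinθ/(1+k) and f = kMa = kMg sinθ/(1+k).
f = 0.4 × 3.59 × 9.81 × sin32° / 1.4 ≈ 5.33 N.

f ≈ 5.33 N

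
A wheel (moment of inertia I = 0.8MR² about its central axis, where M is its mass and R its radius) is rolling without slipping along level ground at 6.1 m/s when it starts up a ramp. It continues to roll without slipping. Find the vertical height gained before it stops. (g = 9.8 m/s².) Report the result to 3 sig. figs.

h ≈ 3.42 m

The moment of inertia is 0.8MR², giving k ≡ I/(MR²) = 0.8.
Rolling without slipping gives ω = v/R, so the total kinetic energy is ½Mv² + ½Iω² = ½(1+k)Mv² = (9/10)Mv².
At the top the kinetic energy is zero, so (9/10)Mv₀² = Mgh.
Thus h = (1+k)v₀²/(2g) = 1.8 × 6.1² / (2 × 9.8) ≈ 3.42 m.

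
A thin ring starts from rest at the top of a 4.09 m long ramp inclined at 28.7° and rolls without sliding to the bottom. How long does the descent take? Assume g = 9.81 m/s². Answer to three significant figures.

t ≈ 1.86 s

With I = MR², the ratio k = I/(MR²) is 1.
Along the incline Mg sinθ − f = Ma, and torque about the center fR = Iα = kMR²(a/R) gives f = kMa.
Hence a = g sinθ/(1+k) = 9.81×sin28.7°/2 = 2.355 m/s².
Starting from rest, L = ½at², so t = √(2L/a) = √(2×4.09/2.355) ≈ 1.86 s.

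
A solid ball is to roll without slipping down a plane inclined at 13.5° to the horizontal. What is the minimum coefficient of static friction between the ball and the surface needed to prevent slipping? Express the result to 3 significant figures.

μ_min ≈ 0.0686

The moment of inertia is (2/5)MR², giving k ≡ I/(MR²) = 0.4.
Along the incline Mg sinθ − f = Ma, and torque about the center fR = Iα = kMR²(a/R) gives f = kMa.
These give a = g sinθ/(1+k) and the required friction f = kMg sinθ/(1+k).
With N = Mg cosθ, the no-slip condition f ≤ μN gives μ_min = f/N = k tanθ/(1+k).
μ_min = 0.4 × tan13.5° / 1.4 ≈ 0.0686.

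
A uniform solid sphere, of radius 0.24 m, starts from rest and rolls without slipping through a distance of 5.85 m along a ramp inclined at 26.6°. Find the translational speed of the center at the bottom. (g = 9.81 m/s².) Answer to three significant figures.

v ≈ 6.06 m/s

Here I = (2/5)MR², so the shape factor k = I/(MR²) = 0.4.
The rolling condition ω = v/R makes the rotational term ½I(v/R)² = ½kMv², so KE_total = ½(1+k)Mv² = (7/10)Mv².
The vertical drop is h = L sinθ = 5.85 × sin26.6° = 2.619 m.
Energy conservation: Mgh = (7/10)Mv², so v = √(2gh/(1+k)) = √(2 × 9.81 × 2.619 / 1.4) ≈ 6.06 m/s.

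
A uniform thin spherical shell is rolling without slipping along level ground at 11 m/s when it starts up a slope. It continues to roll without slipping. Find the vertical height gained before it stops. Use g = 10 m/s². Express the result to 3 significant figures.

h ≈ 10.1 m

The moment of inertia is (2/3)MR², giving k ≡ I/(MR²) = 2/3.
Pure rolling means v = ωR; then KE = ½Mv² + ½I(v/R)² = ½(1+k)Mv² = (5/6)Mv².
All of this converts to potential energy at the highest point: (5/6)Mv₀² = Mgh.
Thus h = (1+k)v₀²/(2g) = 1.667 × 11² / (2 × 10) ≈ 10.1 m.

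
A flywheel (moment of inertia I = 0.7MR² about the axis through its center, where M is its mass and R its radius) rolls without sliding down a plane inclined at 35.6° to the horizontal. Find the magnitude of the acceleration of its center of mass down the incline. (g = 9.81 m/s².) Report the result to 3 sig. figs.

a ≈ 3.36 m/s²

Here I = 0.7MR², so the shape factor k = I/(MR²) = 0.7.
Newton's second law down the slope: Mg sinθ − f = Ma. The torque equation fR = Iα (with α = a/R) gives f = kMa.
Eliminating f: Mg sinθ = (1+k)Ma, so a = g sinθ/(1+k) = 9.81 × sin35.6° / 1.7 ≈ 3.36 m/s².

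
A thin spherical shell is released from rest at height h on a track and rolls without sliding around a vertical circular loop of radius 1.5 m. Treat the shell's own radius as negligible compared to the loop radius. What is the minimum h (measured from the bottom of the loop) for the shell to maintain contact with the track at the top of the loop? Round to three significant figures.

h_min ≈ 4.25 m

The moment of inertia is (2/3)MR², giving k ≡ I/(MR²) = 2/3.
At the top of the loop, the minimum-contact condition is Mg = Mv_top²/r, so v_top² = gr.
With ω = v/R, the kinetic energy at speed v is ½(1+k)Mv² = (5/6)Mv².
Energy conservation from release (height h) to the top (height 2r): Mgh = Mg(2r) + (5/6)M·gr.
Thus h_min = 2r + (1+k)r/2 = r(2 + 1.667/2) = 1.5 × 2.833 ≈ 4.25 m.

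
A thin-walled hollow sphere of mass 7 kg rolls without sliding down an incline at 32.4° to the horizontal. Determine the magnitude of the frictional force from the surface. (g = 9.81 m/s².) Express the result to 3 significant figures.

The moment of inertia is (2/3)MR², giving k ≡ I/(MR²) = 2/3.
Translational: Mg sinθ − f = Ma. Rotational about the CM: fR = Iα = kMRa, so f = kMa.
Combining, a = g sinθ/(1+k) and f = kMa = kMg sinθ/(1+k).
f = (2/3) × 7 × 9.81 × sin32.4° / 1.667 ≈ 14.7 N.

f ≈ 14.7 N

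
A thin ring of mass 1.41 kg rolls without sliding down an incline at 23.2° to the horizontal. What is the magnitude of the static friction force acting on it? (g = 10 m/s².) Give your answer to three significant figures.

For this body I = MR², i.e. k = I/(MR²) = 1.
Newton's second law down the slope: Mg sinθ − f = Ma. The torque equation fR = Iα (with α = a/R) gives f = kMa.
Combining, a = g sinθ/(1+k) and f = kMa = kMg sinθ/(1+k).
f = 1 × 1.41 × 10 × sin23.2° / 2 ≈ 2.78 N.

f ≈ 2.78 N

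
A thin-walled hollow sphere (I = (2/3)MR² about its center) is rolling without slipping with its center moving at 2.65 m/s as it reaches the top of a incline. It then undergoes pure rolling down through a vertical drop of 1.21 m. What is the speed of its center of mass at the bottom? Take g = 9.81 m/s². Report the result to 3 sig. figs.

Here I = (2/3)MR², so the shape factor k = I/(MR²) = 2/3.
The rolling condition ω = v/R makes the rotational term ½I(v/R)² = ½kMv², so KE_total = ½(1+k)Mv² = (5/6)Mv².
Energy conservation: (5/6)Mv₀² + Mgh = (5/6)Mv², so v² = v₀² + 2gh/(1+k).
v = √(2.65² + 2×9.81×1.21/1.667) = √21.27 ≈ 4.61 m/s.

v ≈ 4.61 m/s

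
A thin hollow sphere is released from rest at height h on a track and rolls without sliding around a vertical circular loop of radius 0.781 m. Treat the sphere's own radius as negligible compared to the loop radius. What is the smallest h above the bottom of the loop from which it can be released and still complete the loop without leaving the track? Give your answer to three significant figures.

With I = (2/3)MR², the ratio k = I/(MR²) is 2/3.
At the top, contact is just lost when gravity alone supplies the centripetal force: Mg = Mv_top²/r, i.e. v_top² = gr.
With ω = v/R, the kinetic energy at speed v is ½(1+k)Mv² = (5/6)Mv².
Energy conservation from release (height h) to the top (height 2r): Mgh = Mg(2r) + (5/6)M·gr.
Thus h_min = 2r + (1+k)r/2 = r(2 + 1.667/2) = 0.781 × 2.833 ≈ 2.21 m.

h_min ≈ 2.21 m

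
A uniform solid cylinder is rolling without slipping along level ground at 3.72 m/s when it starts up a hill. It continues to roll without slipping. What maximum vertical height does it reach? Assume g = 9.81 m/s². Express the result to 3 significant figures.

Here I = (1/2)MR², so the shape factor k = I/(MR²) = 0.5.
The rolling condition ω = v/R makes the rotational term ½I(v/R)² = ½kMv², so KE_total = ½(1+k)Mv² = (3/4)Mv².
All of this converts to potential energy at the highest point: (3/4)Mv₀² = Mgh.
Thus h = (1+k)v₀²/(2g) = 1.5 × 3.72² / (2 × 9.81) ≈ 1.06 m.

h ≈ 1.06 m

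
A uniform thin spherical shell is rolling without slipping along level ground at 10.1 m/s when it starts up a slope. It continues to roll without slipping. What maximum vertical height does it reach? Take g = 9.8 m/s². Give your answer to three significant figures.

h ≈ 8.67 m

For this body I = (2/3)MR², i.e. k = I/(MR²) = 2/3.
Pure rolling means v = ωR; then KE = ½Mv² + ½I(v/R)² = ½(1+k)Mv² = (5/6)Mv².
At the top the kinetic energy is zero, so (5/6)Mv₀² = Mgh.
Thus h = (1+k)v₀²/(2g) = 1.667 × 10.1² / (2 × 9.8) ≈ 8.67 m.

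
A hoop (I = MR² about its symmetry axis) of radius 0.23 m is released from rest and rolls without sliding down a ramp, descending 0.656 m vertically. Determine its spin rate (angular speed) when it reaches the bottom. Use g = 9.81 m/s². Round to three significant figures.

Here I = MR², so the shape factor k = I/(MR²) = 1.
Since it rolls without slipping, ω = v/R and KE = ½Mv² + ½Iω² = ½(1+k)Mv² = Mv².
Energy conservation Mgh = ½(1+k)Mv² gives v = √(2gh/(1+k)) = √(2 × 9.81 × 0.656 / 2) = 2.537 m/s.
Then ω = v/R = 2.537 / 0.23 ≈ 11.0 rad/s.

ω ≈ 11.0 rad/s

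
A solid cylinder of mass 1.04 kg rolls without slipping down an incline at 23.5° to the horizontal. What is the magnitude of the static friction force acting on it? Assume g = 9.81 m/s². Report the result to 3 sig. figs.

For this body I = (1/2)MR², i.e. k = I/(MR²) = 0.5.
Newton's second law down the slope: Mg sinθ − f = Ma. The torque equation fR = Iα (with α = a/R) gives f = kMa.
Combining, a = g sinθ/(1+k) and f = kMa = kMg sinθ/(1+k).
f = 0.5 × 1.04 × 9.81 × sin23.5° / 1.5 ≈ 1.36 N.

f ≈ 1.36 N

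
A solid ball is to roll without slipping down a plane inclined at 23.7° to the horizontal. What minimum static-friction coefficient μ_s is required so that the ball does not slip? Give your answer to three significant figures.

The moment of inertia is (2/5)MR², giving k ≡ I/(MR²) = 0.4.
Newton's second law down the slope: Mg sinθ − f = Ma. The torque equation fR = Iα (with α = a/R) gives f = kMa.
These give a = g sinθ/(1+k) and the required friction f = kMg sinθ/(1+k).
The normal force is N = Mg cosθ, so μ_min = f/N = k tanθ/(1+k).
μ_min = 0.4 × tan23.7° / 1.4 ≈ 0.125.

μ_min ≈ 0.125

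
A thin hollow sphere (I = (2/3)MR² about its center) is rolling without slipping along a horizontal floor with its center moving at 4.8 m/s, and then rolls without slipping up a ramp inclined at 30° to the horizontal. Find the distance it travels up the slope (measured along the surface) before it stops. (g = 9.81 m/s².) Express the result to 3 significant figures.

The moment of inertia is (2/3)MR², giving k ≡ I/(MR²) = 2/3.
Pure rolling means v = ωR; then KE = ½Mv² + ½I(v/R)² = ½(1+k)Mv² = (5/6)Mv².
Setting this equal to Mgh gives the vertical rise h = (1+k)v₀²/(2g) = 1.667×4.8²/(2×9.81) = 1.957 m.
The distance along the slope is d = h/sinθ = 1.957/sin30° ≈ 3.91 m.

d ≈ 3.91 m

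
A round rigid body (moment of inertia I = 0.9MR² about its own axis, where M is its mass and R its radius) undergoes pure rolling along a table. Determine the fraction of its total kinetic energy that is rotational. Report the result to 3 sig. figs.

fraction ≈ 0.474

For this body I = 0.9MR², i.e. k = I/(MR²) = 0.9.
With ω = v/R, KE_trans = ½Mv² and KE_rot = ½Iω² = ½kMv², so KE_total = ½(1+k)Mv².
The rotational fraction is therefore k/(1+k) = 0.9/1.9 ≈ 0.474.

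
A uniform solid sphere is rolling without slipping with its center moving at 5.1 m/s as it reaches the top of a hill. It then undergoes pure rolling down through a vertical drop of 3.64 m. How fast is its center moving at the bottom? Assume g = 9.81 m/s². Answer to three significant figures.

With I = (2/5)MR², the ratio k = I/(MR²) is 0.4.
Pure rolling means v = ωR; then KE = ½Mv² + ½I(v/R)² = ½(1+k)Mv² = (7/10)Mv².
Energy conservation: (7/10)Mv₀² + Mgh = (7/10)Mv², so v² = v₀² + 2gh/(1+k).
v = √(5.1² + 2×9.81×3.64/1.4) = √77.02 ≈ 8.78 m/s.

v ≈ 8.78 m/s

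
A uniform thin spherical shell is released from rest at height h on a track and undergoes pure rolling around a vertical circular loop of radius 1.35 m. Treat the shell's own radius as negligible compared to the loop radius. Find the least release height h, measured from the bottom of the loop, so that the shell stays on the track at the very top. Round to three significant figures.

For this body I = (2/3)MR², i.e. k = I/(MR²) = 2/3.
At the top of the loop, the minimum-contact condition is Mg = Mv_top²/r, so v_top² = gr.
With ω = v/R, the kinetic energy at speed v is ½(1+k)Mv² = (5/6)Mv².
Energy conservation from release (height h) to the top (height 2r): Mgh = Mg(2r) + (5/6)M·gr.
Thus h_min = 2r + (1+k)r/2 = r(2 + 1.667/2) = 1.35 × 2.833 ≈ 3.83 m.

h_min ≈ 3.83 m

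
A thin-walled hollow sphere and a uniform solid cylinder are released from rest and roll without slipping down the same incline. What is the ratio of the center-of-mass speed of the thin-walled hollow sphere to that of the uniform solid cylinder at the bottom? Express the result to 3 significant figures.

v_ratio ≈ 0.949

Each satisfies Mgh = ½(1+k)Mv² with k = I/(MR²), so v ∝ 1/√(1+k).
For the thin-walled hollow sphere k = 2/3; for the uniform solid cylinder k = 0.5.
v₁/v₂ = √((1+k₂)/(1+k₁)) = √(1.5/1.667) ≈ 0.949.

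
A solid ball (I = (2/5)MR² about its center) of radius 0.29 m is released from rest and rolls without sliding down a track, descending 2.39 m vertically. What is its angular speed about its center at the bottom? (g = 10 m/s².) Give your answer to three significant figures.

The moment of inertia is (2/5)MR², giving k ≡ I/(MR²) = 0.4.
The rolling condition ω = v/R makes the rotational term ½I(v/R)² = ½kMv², so KE_total = ½(1+k)Mv² = (7/10)Mv².
Energy conservation Mgh = ½(1+k)Mv² gives v = √(2gh/(1+k)) = √(2 × 10 × 2.39 / 1.4) = 5.843 m/s.
The angular speed follows from ω = v/R = 5.843/0.29 ≈ 20.1 rad/s.

ω ≈ 20.1 rad/s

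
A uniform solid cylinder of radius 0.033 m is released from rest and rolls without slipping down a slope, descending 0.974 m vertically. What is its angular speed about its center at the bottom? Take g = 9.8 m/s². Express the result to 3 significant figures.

ω ≈ 108 rad/s

With I = (1/2)MR², the ratio k = I/(MR²) is 0.5.
Rolling without slipping gives ω = v/R, so the total kinetic energy is ½Mv² + ½Iω² = ½(1+k)Mv² = (3/4)Mv².
Energy conservation Mgh = ½(1+k)Mv² gives v = √(2gh/(1+k)) = √(2 × 9.8 × 0.974 / 1.5) = 3.567 m/s.
Then ω = v/R = 3.567 / 0.033 ≈ 108 rad/s.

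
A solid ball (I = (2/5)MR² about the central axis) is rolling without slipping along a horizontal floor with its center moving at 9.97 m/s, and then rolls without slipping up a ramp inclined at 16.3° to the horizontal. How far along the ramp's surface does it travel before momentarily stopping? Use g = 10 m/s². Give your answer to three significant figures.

d ≈ 24.8 m

Here I = (2/5)MR², so the shape factor k = I/(MR²) = 0.4.
Pure rolling means v = ωR; then KE = ½Mv² + ½I(v/R)² = ½(1+k)Mv² = (7/10)Mv².
Setting this equal to Mgh gives the vertical rise h = (1+k)v₀²/(2g) = 1.4×9.97²/(2×10) = 6.958 m.
Along the incline, d = h/sinθ = 6.958/sin16.3° ≈ 24.8 m.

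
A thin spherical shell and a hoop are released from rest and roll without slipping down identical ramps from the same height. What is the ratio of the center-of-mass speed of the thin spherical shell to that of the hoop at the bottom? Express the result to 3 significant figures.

Each satisfies Mgh = ½(1+k)Mv² with k = I/(MR²), so v ∝ 1/√(1+k).
For the thin spherical shell k = 2/3; for the hoop k = 1.
v₁/v₂ = √((1+k₂)/(1+k₁)) = √(2/1.667) ≈ 1.10.

v_ratio ≈ 1.10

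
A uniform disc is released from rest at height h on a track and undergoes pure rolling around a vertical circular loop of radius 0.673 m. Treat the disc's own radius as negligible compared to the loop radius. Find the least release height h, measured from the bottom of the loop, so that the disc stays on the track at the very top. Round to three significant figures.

h_min ≈ 1.85 m

For this body I = (1/2)MR², i.e. k = I/(MR²) = 0.5.
At the top, contact is just lost when gravity alone supplies the centripetal force: Mg = Mv_top²/r, i.e. v_top² = gr.
With ω = v/R, the kinetic energy at speed v is ½(1+k)Mv² = (3/4)Mv².
Energy conservation from release (height h) to the top (height 2r): Mgh = Mg(2r) + (3/4)M·gr.
Thus h_min = 2r + (1+k)r/2 = r(2 + 1.5/2) = 0.673 × 2.75 ≈ 1.85 m.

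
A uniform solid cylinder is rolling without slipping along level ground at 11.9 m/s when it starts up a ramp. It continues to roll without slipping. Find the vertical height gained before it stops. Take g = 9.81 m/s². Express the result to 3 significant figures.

h ≈ 10.8 m

Here I = (1/2)MR², so the shape factor k = I/(MR²) = 0.5.
Pure rolling means v = ωR; then KE = ½Mv² + ½I(v/R)² = ½(1+k)Mv² = (3/4)Mv².
At the top the kinetic energy is zero, so (3/4)Mv₀² = Mgh.
Thus h = (1+k)v₀²/(2g) = 1.5 × 11.9² / (2 × 9.81) ≈ 10.8 m.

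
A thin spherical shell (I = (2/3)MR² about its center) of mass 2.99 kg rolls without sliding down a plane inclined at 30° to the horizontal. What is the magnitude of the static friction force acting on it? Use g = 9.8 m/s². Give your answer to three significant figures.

With I = (2/3)MR², the ratio k = I/(MR²) is 2/3.
Translational: Mg sinθ − f = Ma. Rotational about the CM: fR = Iα = kMRa, so f = kMa.
Combining, a = g sinθ/(1+k) and f = kMa = kMg sinθ/(1+k).
f = (2/3) × 2.99 × 9.8 × sin30° / 1.667 ≈ 5.86 N.

f ≈ 5.86 N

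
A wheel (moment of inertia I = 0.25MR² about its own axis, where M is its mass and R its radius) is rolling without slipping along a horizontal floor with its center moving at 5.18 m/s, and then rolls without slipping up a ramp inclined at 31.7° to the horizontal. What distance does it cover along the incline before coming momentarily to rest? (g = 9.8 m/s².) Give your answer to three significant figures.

d ≈ 3.26 m

With I = 0.25MR², the ratio k = I/(MR²) is 0.25.
Rolling without slipping gives ω = v/R, so the total kinetic energy is ½Mv² + ½Iω² = ½(1+k)Mv² = (5/8)Mv².
Setting this equal to Mgh gives the vertical rise h = (1+k)v₀²/(2g) = 1.25×5.18²/(2×9.8) = 1.711 m.
Along the incline, d = h/sinθ = 1.711/sin31.7° ≈ 3.26 m.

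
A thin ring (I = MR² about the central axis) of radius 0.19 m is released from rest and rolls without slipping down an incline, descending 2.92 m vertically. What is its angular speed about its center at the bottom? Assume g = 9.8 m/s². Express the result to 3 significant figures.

ω ≈ 28.2 rad/s

Here I = MR², so the shape factor k = I/(MR²) = 1.
The rolling condition ω = v/R makes the rotational term ½I(v/R)² = ½kMv², so KE_total = ½(1+k)Mv² = Mv².
Energy conservation Mgh = ½(1+k)Mv² gives v = √(2gh/(1+k)) = √(2 × 9.8 × 2.92 / 2) = 5.349 m/s.
Then ω = v/R = 5.349 / 0.19 ≈ 28.2 rad/s.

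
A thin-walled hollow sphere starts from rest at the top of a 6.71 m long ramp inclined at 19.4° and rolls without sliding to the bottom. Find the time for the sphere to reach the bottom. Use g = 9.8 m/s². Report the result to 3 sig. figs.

t ≈ 2.62 s

For this body I = (2/3)MR², i.e. k = I/(MR²) = 2/3.
Along the incline Mg sinθ − f = Ma, and torque about the center fR = Iα = kMR²(a/R) gives f = kMa.
Hence a = g sinθ/(1+k) = 9.8×sin19.4°/1.667 = 1.953 m/s².
With constant a from rest, t = √(2L/a) = √(2·6.71/1.953) ≈ 2.62 s.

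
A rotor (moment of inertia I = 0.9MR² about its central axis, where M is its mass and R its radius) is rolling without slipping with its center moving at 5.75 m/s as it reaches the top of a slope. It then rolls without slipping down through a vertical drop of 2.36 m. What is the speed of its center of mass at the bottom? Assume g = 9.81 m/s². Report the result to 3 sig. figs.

The moment of inertia is 0.9MR², giving k ≡ I/(MR²) = 0.9.
Pure rolling means v = ωR; then KE = ½Mv² + ½I(v/R)² = ½(1+k)Mv² = (19/20)Mv².
Conserving energy between top and bottom: (19/20)Mv² = (19/20)Mv₀² + Mgh, hence v² = v₀² + 2gh/(1+k).
v = √(5.75² + 2×9.81×2.36/1.9) = √57.43 ≈ 7.58 m/s.

v ≈ 7.58 m/s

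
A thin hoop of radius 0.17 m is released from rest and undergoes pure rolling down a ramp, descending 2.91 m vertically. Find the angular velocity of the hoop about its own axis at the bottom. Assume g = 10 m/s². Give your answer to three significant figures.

ω ≈ 31.7 rad/s

The moment of inertia is MR², giving k ≡ I/(MR²) = 1.
Since it rolls without slipping, ω = v/R and KE = ½Mv² + ½Iω² = ½(1+k)Mv² = Mv².
Energy conservation Mgh = ½(1+k)Mv² gives v = √(2gh/(1+k)) = √(2 × 10 × 2.91 / 2) = 5.394 m/s.
Then ω = v/R = 5.394 / 0.17 ≈ 31.7 rad/s.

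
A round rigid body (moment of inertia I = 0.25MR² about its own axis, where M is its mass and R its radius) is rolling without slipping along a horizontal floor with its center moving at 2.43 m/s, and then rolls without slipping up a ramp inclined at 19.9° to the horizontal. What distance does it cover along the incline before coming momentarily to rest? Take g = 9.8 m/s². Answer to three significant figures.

With I = 0.25MR², the ratio k = I/(MR²) is 0.25.
Pure rolling means v = ωR; then KE = ½Mv² + ½I(v/R)² = ½(1+k)Mv² = (5/8)Mv².
Setting this equal to Mgh gives the vertical rise h = (1+k)v₀²/(2g) = 1.25×2.43²/(2×9.8) = 0.3766 m.
Along the incline, d = h/sinθ = 0.3766/sin19.9° ≈ 1.11 m.

d ≈ 1.11 m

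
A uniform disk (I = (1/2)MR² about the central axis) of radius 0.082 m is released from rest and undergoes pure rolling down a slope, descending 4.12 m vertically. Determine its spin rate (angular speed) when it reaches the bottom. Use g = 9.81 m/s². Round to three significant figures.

ω ≈ 89.5 rad/s

With I = (1/2)MR², the ratio k = I/(MR²) is 0.5.
The rolling condition ω = v/R makes the rotational term ½I(v/R)² = ½kMv², so KE_total = ½(1+k)Mv² = (3/4)Mv².
Energy conservation Mgh = ½(1+k)Mv² gives v = √(2gh/(1+k)) = √(2 × 9.81 × 4.12 / 1.5) = 7.341 m/s.
Then ω = v/R = 7.341 / 0.082 ≈ 89.5 rad/s.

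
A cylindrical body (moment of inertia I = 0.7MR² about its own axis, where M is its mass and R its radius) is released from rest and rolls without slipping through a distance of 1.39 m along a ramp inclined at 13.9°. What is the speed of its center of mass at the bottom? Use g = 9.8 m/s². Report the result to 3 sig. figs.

With I = 0.7MR², the ratio k = I/(MR²) is 0.7.
Rolling without slipping gives ω = v/R, so the total kinetic energy is ½Mv² + ½Iω² = ½(1+k)Mv² = (17/20)Mv².
The vertical drop is h = L sinθ = 1.39 × sin13.9° = 0.3339 m.
Setting Mgh = (17/20)Mv² gives v = √(2gh/(1+k)) = √(2·9.8·0.3339/1.7) ≈ 1.96 m/s.

v ≈ 1.96 m/s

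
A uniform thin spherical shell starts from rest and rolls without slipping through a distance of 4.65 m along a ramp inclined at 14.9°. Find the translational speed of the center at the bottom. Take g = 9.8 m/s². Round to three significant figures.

For this body I = (2/3)MR², i.e. k = I/(MR²) = 2/3.
Pure rolling means v = ωR; then KE = ½Mv² + ½I(v/R)² = ½(1+k)Mv² = (5/6)Mv².
The vertical drop is h = L sinθ = 4.65 × sin14.9° = 1.196 m.
Setting Mgh = (5/6)Mv² gives v = √(2gh/(1+k)) = √(2·9.8·1.196/1.667) ≈ 3.75 m/s.

v ≈ 3.75 m/s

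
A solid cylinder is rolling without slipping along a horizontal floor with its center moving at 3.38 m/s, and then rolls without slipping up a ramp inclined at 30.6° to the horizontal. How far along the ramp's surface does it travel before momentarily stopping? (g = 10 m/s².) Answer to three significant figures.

For this body I = (1/2)MR², i.e. k = I/(MR²) = 0.5.
Rolling without slipping gives ω = v/R, so the total kinetic energy is ½Mv² + ½Iω² = ½(1+k)Mv² = (3/4)Mv².
Setting this equal to Mgh gives the vertical rise h = (1+k)v₀²/(2g) = 1.5×3.38²/(2×10) = 0.8568 m.
Along the incline, d = h/sinθ = 0.8568/sin30.6° ≈ 1.68 m.

d ≈ 1.68 m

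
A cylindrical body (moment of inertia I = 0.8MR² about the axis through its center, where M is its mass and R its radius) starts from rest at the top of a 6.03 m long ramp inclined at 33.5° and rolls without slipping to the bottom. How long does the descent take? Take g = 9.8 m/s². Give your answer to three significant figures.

t ≈ 2.00 s

With I = 0.8MR², the ratio k = I/(MR²) is 0.8.
Translational: Mg sinθ − f = Ma. Rotational about the CM: fR = Iα = kMRa, so f = kMa.
Hence a = g sinθ/(1+k) = 9.8×sin33.5°/1.8 = 3.005 m/s².
Starting from rest, L = ½at², so t = √(2L/a) = √(2×6.03/3.005) ≈ 2.00 s.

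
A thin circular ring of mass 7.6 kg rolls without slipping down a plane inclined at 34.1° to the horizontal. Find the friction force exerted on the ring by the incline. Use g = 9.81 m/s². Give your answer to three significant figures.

For this body I = MR², i.e. k = I/(MR²) = 1.
Newton's second law down the slope: Mg sinθ − f = Ma. The torque equation fR = Iα (with α = a/R) gives f = kMa.
Combining, a = g sinθ/(1+k) and f = kMa = kMg sinθ/(1+k).
f = 1 × 7.6 × 9.81 × sin34.1° / 2 ≈ 20.9 N.

f ≈ 20.9 N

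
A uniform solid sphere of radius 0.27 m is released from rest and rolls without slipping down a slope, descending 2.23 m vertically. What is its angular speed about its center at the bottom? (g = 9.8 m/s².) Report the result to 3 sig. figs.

ω ≈ 20.7 rad/s

Here I = (2/5)MR², so the shape factor k = I/(MR²) = 0.4.
Since it rolls without slipping, ω = v/R and KE = ½Mv² + ½Iω² = ½(1+k)Mv² = (7/10)Mv².
Energy conservation Mgh = ½(1+k)Mv² gives v = √(2gh/(1+k)) = √(2 × 9.8 × 2.23 / 1.4) = 5.587 m/s.
Then ω = v/R = 5.587 / 0.27 ≈ 20.7 rad/s.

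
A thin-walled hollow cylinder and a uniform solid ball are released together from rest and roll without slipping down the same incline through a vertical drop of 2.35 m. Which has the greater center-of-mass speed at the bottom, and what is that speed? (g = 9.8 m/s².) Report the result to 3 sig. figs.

the uniform solid ball, at v ≈ 5.74 m/s

For rolling without slipping, Mgh = ½(1+k)Mv² where k = I/(MR²), so v = √(2gh/(1+k)).
Thin-walled hollow cylinder: k = 1, giving v = √(2×9.8×2.35/2) = 4.799 m/s.
Uniform solid ball: k = 0.4, giving v = √(2×9.8×2.35/1.4) = 5.736 m/s.
The smaller k wins: the uniform solid ball, at ≈ 5.74 m/s.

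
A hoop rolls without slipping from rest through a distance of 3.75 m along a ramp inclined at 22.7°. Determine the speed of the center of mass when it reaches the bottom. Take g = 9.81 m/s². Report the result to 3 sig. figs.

v ≈ 3.77 m/s

With I = MR², the ratio k = I/(MR²) is 1.
Since it rolls without slipping, ω = v/R and KE = ½Mv² + ½Iω² = ½(1+k)Mv² = Mv².
The vertical drop is h = L sinθ = 3.75 × sin22.7° = 1.447 m.
Energy conservation: Mgh = Mv², so v = √(2gh/(1+k)) = √(2 × 9.81 × 1.447 / 2) ≈ 3.77 m/s.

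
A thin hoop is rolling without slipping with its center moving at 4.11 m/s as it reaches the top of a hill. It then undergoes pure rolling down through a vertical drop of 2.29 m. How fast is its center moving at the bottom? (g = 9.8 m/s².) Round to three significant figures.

v ≈ 6.27 m/s

With I = MR², the ratio k = I/(MR²) is 1.
The rolling condition ω = v/R makes the rotational term ½I(v/R)² = ½kMv², so KE_total = ½(1+k)Mv² = Mv².
Energy conservation: Mv₀² + Mgh = Mv², so v² = v₀² + 2gh/(1+k).
v = √(4.11² + 2×9.8×2.29/2) = √39.33 ≈ 6.27 m/s.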